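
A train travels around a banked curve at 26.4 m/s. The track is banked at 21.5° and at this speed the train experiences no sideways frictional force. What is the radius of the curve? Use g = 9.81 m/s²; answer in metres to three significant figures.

Frictionless banking: tanθ = v²/(rg), so r = v²/(g tanθ).
r = (26.4)²/(9.81 × tan 21.5°) = 697.0/(9.81 × 0.3939) = 697.0/3.864 = 180.4 m.

180 m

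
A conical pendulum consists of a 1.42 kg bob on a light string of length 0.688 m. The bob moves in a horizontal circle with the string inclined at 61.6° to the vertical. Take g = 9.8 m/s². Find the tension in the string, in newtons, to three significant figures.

Vertically the bob has no acceleration, so T cosθ = mg.
T = mg/cosθ = 1.42 × 9.8 / cos 61.6° = 13.92/0.4756 = 29.26 N.

29.3 N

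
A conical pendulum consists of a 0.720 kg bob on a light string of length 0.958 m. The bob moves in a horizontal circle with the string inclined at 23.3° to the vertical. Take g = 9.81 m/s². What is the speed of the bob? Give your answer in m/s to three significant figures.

The radius of the circle is r = L sinθ = 0.958 × sin 23.3° = 0.3789 m.
Horizontally T sinθ = mv²/r and vertically T cosθ = mg, so tanθ = v²/(rg).
v = √(r g tanθ) = √(0.3789 × 9.81 × 0.4307) = √1.601 = 1.265 m/s.

1.27 m/s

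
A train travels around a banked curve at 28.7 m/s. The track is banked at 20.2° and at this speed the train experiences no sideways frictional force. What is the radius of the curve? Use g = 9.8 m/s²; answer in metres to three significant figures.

Frictionless banking: tanθ = v²/(rg), so r = v²/(g tanθ).
r = (28.7)²/(9.8 × tan 20.2°) = 823.7/(9.8 × 0.3679) = 823.7/3.606 = 228.4 m.

228 m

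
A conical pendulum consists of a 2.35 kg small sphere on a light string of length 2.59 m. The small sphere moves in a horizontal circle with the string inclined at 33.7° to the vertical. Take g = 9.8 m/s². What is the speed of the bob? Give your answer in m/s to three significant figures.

3.06 m/s

The radius of the circle is r = L sinθ = 2.59 × sin 33.7° = 1.437 m.
Horizontally T sinθ = mv²/r and vertically T cosθ = mg, so tanθ = v²/(rg).
v = √(r g tanθ) = √(1.437 × 9.8 × 0.6669) = √9.392 = 3.065 m/s.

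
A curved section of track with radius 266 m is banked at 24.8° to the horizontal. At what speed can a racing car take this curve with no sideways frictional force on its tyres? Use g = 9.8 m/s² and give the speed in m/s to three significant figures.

34.7 m/s

On a frictionless banked curve, N sinθ = mv²/r and N cosθ = mg, so tanθ = v²/(rg).
v = √(r g tanθ) = √(266 × 9.8 × tan 24.8°) = √(266 × 9.8 × 0.4621) = √1205 = 34.71 m/s.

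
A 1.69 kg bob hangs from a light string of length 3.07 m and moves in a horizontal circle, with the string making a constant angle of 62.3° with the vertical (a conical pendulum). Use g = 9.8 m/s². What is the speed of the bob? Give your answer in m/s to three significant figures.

The radius of the circle is r = L sinθ = 3.07 × sin 62.3° = 2.718 m.
Horizontally T sinθ = mv²/r and vertically T cosθ = mg, so tanθ = v²/(rg).
v = √(r g tanθ) = √(2.718 × 9.8 × 1.905) = √50.74 = 7.123 m/s.

7.12 m/s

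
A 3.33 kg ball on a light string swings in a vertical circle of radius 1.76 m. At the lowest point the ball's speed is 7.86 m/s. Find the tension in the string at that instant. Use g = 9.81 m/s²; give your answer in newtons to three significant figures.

150 N

At the lowest point, T points up (toward the centre) and the weight mg points down (away from the centre), so the net inward force is T − mg = mv²/r.
T = m(v²/r + g) = 3.33 × ((7.86)²/1.76 + 9.81) = 3.33 × (35.10 + 9.81) = 3.33 × 44.91 = 149.6 N.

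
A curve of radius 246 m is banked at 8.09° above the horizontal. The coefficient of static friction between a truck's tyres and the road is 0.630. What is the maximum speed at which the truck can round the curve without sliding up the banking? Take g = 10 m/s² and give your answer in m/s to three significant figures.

At the maximum speed, friction acts down the slope at its limiting value f = μN. Radially (horizontal, toward centre): N sinθ + μN cosθ = mv²/r. Vertically: N cosθ − μN sinθ = mg.
Dividing: v² = r g (sinθ + μcosθ)/(cosθ − μsinθ).
sinθ + μcosθ = 0.1407 + 0.630×0.9900 = 0.7645; cosθ − μsinθ = 0.9900 − 0.630×0.1407 = 0.9014.
v² = 246 × 10.0 × 0.7645/0.9014 = 2086 m²/s², so v = 45.68 m/s.

45.7 m/s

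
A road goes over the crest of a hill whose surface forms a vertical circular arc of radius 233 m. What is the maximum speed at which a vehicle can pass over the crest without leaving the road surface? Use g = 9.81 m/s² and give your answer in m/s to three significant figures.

At the crest the centre of the circle is below the vehicle, so the net downward (centripetal) force is mg − N = mv²/r.
The vehicle leaves the road when N → 0, giving v_max = √(g r) = √(9.81 × 233) = 47.81 m/s.

47.8 m/s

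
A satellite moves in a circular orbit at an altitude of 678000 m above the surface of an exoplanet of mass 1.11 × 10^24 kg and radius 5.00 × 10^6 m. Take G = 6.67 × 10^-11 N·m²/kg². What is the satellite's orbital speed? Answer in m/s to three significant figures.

3610 m/s

Orbital radius r = R + h = 5.00 × 10^6 + 678000 = 5.678 × 10^6 m.
Gravity supplies the centripetal force: G M m / r² = m v² / r, so v = √(GM/r).
v = √(6.67 × 10^-11 × 1.11 × 10^24 / 5.678 × 10^6) = √(1.304 × 10^7) = 3611 m/s.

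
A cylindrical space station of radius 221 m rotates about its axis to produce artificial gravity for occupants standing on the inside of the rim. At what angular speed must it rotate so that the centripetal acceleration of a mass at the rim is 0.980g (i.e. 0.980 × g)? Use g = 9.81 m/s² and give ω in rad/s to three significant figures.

0.209 rad/s

Centripetal acceleration a_c = ω²r. Setting ω²r = 0.980g:
ω = √(0.980g / r) = √(0.980 × 9.81 / 221) = √0.04350 = 0.2086 rad/s.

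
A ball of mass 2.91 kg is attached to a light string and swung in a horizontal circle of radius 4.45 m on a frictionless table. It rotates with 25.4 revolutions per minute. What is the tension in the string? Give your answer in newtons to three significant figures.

91.6 N

ω = 25.4 rev/min × 2π/60 = 2.660 rad/s, so v = ωr = 2.660 × 4.45 = 11.84 m/s.
The tension is the only horizontal force, so it supplies the full centripetal force: T = m v²/r = 2.91 × (11.84)²/4.45 = 2.91 × 140.1/4.45 = 91.62 N.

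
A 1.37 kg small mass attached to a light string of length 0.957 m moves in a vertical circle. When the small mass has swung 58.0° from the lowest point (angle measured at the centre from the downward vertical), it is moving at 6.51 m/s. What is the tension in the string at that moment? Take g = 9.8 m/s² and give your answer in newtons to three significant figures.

Take the radial direction toward the centre of the circle as positive. The component of the weight along the string toward the centre is −mg cos φ (φ measured from the bottom), so Newton's second law along the string gives T − mg cos φ = m v²/r.
cos 58.0° = 0.5299, so T = m(v²/r + g cos φ) = 1.37 × ((6.51)²/0.957 + 9.8 × 0.5299) = 1.37 × (44.28 + (5.193)) = 1.37 × 49.48 = 67.78 N.

67.8 N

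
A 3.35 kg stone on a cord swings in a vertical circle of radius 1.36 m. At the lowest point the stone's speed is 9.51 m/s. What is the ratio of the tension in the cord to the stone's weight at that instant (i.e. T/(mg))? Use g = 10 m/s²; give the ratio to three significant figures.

7.65

At the bottom, T − mg = mv²/r, so T = m(v²/r + g) and T/(mg) = v²/(rg) + 1 = (9.51)²/(1.36 × 10.0) + 1 = 6.650 + 1 = 7.650.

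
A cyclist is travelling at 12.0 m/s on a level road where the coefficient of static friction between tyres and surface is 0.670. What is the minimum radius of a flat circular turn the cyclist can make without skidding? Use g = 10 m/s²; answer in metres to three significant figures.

At the limit, μ_s m g = m v²/r, so r_min = v²/(μ_s g) = (12.0)²/(0.670 × 10.0) = 144.0/6.700 = 21.49 m.

21.5 m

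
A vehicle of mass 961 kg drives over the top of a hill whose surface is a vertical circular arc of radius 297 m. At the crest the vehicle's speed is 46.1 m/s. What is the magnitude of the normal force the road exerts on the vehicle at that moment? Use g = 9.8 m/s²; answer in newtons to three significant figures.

At the crest the centripetal acceleration points downward (toward the centre of the arc), so mg − N = mv²/r.
N = m(g − v²/r) = 961 × (9.8 − (46.1)²/297) = 961 × (9.8 − 7.156) = 961 × 2.644 = 2541 N.

2540 N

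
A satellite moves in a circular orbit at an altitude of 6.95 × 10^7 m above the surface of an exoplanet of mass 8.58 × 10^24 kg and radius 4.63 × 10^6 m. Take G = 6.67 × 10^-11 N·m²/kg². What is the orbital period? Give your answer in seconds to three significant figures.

168000 s

r = R + h = 4.63 × 10^6 + 6.95 × 10^7 = 7.413 × 10^7 m. Gravity provides the centripetal force: G M m / r² = m v² / r ⇒ v = √(GM/r) = 2778 m/s.
T = 2πr/v = 2π × 7.413 × 10^7 / 2778 = 167600 s.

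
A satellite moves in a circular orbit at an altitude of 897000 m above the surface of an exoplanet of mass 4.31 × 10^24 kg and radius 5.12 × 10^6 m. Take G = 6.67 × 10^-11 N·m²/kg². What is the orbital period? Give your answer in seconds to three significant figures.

r = R + h = 5.12 × 10^6 + 897000 = 6.017 × 10^6 m. Gravity provides the centripetal force: G M m / r² = m v² / r ⇒ v = √(GM/r) = 6912 m/s.
T = 2πr/v = 2π × 6.017 × 10^6 / 6912 = 5470 s.

5470 s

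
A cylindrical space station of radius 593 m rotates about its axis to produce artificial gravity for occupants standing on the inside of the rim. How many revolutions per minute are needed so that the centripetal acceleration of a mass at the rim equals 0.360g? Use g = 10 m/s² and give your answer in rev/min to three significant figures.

0.744 rev/min

Require ω²r = 0.360g, so ω = √(0.360 × 10.0/593) = 0.07792 rad/s.
In rev/min: ω × 60/(2π) = 0.07792 × 60/(2π) = 0.7440 rev/min.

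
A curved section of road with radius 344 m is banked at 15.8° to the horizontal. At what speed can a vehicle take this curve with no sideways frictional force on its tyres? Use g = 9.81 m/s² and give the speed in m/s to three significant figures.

30.9 m/s

On a frictionless banked curve, N sinθ = mv²/r and N cosθ = mg, so tanθ = v²/(rg).
v = √(r g tanθ) = √(344 × 9.81 × tan 15.8°) = √(344 × 9.81 × 0.2830) = √954.9 = 30.90 m/s.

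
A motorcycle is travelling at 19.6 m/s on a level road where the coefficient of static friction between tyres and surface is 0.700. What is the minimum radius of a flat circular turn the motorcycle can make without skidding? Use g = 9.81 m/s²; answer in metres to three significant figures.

55.9 m

At the limit, μ_s m g = m v²/r, so r_min = v²/(μ_s g) = (19.6)²/(0.700 × 9.81) = 384.2/6.867 = 55.94 m.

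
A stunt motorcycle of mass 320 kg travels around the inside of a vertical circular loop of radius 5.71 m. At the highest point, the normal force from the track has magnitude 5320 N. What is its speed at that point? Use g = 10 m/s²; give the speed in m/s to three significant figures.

At the top, N + mg = mv²/r, so v = √(r(N/m + g)) = √(5.71 × (5320/320 + 10.0)) = √(5.71 × 26.62) = √152.0 = 12.33 m/s.

12.3 m/s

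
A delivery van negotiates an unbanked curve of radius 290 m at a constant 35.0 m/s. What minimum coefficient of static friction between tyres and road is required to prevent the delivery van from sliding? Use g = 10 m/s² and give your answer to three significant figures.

Friction provides the centripetal force: μ_s m g = m v²/r, so μ_s = v²/(g r) = (35.00)²/(10.0 × 290) = 1225/2900 = 0.4224.

0.422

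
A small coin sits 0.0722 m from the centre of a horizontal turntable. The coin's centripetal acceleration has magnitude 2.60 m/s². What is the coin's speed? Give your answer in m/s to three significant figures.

a_c = v²/r ⇒ v = √(a_c · r) = √(2.60 × 0.0722) = √0.1877 = 0.4333 m/s.

0.433 m/s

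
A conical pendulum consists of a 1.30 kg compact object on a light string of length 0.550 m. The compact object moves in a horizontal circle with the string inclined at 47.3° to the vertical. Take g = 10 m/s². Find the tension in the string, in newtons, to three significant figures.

19.2 N

Vertically the bob has no acceleration, so T cosθ = mg.
T = mg/cosθ = 1.30 × 10.0 / cos 47.3° = 13.00/0.6782 = 19.17 N.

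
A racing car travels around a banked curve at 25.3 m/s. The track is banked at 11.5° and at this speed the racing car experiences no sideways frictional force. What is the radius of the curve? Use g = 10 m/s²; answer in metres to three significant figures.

Frictionless banking: tanθ = v²/(rg), so r = v²/(g tanθ).
r = (25.3)²/(10.0 × tan 11.5°) = 640.1/(10.0 × 0.2035) = 640.1/2.035 = 314.6 m.

315 m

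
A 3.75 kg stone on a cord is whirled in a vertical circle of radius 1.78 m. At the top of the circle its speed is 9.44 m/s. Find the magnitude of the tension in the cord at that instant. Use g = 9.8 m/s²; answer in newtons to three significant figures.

151 N

At the top, both T and the weight mg point inward (toward the centre), so T + mg = mv²/r.
T = m(v²/r − g) = 3.75 × ((9.44)²/1.78 − 9.8) = 3.75 × (50.06 − 9.8) = 3.75 × 40.26 = 151.0 N.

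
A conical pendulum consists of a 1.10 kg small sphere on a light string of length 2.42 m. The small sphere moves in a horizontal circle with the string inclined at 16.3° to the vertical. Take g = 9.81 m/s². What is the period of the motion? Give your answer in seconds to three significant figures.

3.06 s

r = L sinθ = 0.6792 m. From T sinθ = mω²r and T cosθ = mg: tanθ = ω²r/g, so ω² = g tanθ / r = g/(L cosθ).
ω = √(g/(L cosθ)) = √(9.81/(2.42 × 0.9598)) = √4.223 = 2.055 rad/s.
Period = 2π/ω = 3.057 s.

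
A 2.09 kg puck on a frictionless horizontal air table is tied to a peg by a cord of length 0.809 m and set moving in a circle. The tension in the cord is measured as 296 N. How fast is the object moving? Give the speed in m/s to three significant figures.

T = m v²/r ⇒ v = √(T r / m) = √(296 × 0.809 / 2.09) = √114.6 = 10.70 m/s.

10.7 m/s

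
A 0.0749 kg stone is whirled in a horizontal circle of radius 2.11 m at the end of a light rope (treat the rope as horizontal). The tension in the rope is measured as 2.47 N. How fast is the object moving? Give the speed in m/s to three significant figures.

8.34 m/s

T = m v²/r ⇒ v = √(T r / m) = √(2.47 × 2.11 / 0.0749) = √69.58 = 8.342 m/s.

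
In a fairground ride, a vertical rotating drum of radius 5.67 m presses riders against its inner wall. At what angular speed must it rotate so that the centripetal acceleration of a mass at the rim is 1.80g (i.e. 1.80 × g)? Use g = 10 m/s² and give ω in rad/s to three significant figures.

Centripetal acceleration a_c = ω²r. Setting ω²r = 1.80g:
ω = √(1.80g / r) = √(1.80 × 10.0 / 5.67) = √3.175 = 1.782 rad/s.

1.78 rad/s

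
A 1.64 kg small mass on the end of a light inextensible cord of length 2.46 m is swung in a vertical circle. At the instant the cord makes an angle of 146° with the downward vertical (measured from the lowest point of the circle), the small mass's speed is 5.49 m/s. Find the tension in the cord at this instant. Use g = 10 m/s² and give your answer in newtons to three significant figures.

Take the radial direction toward the centre of the circle as positive. The component of the weight along the string toward the centre is −mg cos φ (φ measured from the bottom), so Newton's second law along the string gives T − mg cos φ = m v²/r.
cos 146° = -0.8290, so T = m(v²/r + g cos φ) = 1.64 × ((5.49)²/2.46 + 10.0 × -0.8290) = 1.64 × (12.25 + (-8.290)) = 1.64 × 3.962 = 6.497 N.

6.50 N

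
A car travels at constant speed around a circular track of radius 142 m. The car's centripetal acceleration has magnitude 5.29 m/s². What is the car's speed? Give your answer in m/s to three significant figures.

a_c = v²/r ⇒ v = √(a_c · r) = √(5.29 × 142) = √751.2 = 27.41 m/s.

27.4 m/s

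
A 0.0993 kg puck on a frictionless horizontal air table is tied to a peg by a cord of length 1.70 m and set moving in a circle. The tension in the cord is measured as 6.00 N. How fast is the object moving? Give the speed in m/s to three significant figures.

T = m v²/r ⇒ v = √(T r / m) = √(6.00 × 1.70 / 0.0993) = √102.7 = 10.14 m/s.

10.1 m/s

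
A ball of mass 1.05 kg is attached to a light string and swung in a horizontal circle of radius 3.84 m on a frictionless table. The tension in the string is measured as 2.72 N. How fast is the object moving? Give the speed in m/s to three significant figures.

3.15 m/s

T = m v²/r ⇒ v = √(T r / m) = √(2.72 × 3.84 / 1.05) = √9.947 = 3.154 m/s.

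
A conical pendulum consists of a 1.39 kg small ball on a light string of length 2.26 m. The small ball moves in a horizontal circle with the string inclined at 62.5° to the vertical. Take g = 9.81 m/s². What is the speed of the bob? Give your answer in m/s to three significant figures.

The radius of the circle is r = L sinθ = 2.26 × sin 62.5° = 2.005 m.
Horizontally T sinθ = mv²/r and vertically T cosθ = mg, so tanθ = v²/(rg).
v = √(r g tanθ) = √(2.005 × 9.81 × 1.921) = √37.78 = 6.146 m/s.

6.15 m/s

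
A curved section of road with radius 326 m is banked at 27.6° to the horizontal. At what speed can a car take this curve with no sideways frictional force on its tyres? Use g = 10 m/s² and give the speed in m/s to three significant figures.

41.3 m/s

On a frictionless banked curve, N sinθ = mv²/r and N cosθ = mg, so tanθ = v²/(rg).
v = √(r g tanθ) = √(326 × 10.0 × tan 27.6°) = √(326 × 10.0 × 0.5228) = √1704 = 41.28 m/s.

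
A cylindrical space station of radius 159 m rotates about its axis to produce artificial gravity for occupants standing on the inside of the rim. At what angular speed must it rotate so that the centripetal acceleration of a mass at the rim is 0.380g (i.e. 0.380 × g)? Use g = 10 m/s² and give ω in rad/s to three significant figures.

0.155 rad/s

Centripetal acceleration a_c = ω²r. Setting ω²r = 0.380g:
ω = √(0.380g / r) = √(0.380 × 10.0 / 159) = √0.02390 = 0.1546 rad/s.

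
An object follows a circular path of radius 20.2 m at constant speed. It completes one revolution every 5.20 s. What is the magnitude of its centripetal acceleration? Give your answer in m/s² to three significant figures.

v = 2πr/T = 2π × 20.2/5.20 = 24.41 m/s.
a_c = v²/r = (24.41)²/20.2 = 595.7/20.2 = 29.49 m/s².

29.5 m/s²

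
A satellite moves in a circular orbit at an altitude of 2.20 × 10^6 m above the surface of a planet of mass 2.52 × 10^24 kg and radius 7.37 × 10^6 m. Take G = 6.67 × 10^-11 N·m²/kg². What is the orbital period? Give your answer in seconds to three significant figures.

r = R + h = 7.37 × 10^6 + 2.20 × 10^6 = 9.570 × 10^6 m. Gravity provides the centripetal force: G M m / r² = m v² / r ⇒ v = √(GM/r) = 4191 m/s.
T = 2πr/v = 2π × 9.570 × 10^6 / 4191 = 14350 s.

14300 s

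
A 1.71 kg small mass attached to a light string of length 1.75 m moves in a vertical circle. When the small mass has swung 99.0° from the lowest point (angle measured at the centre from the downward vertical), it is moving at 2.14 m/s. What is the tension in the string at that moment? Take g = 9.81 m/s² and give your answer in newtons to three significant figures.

1.85 N

Take the radial direction toward the centre of the circle as positive. The component of the weight along the string toward the centre is −mg cos φ (φ measured from the bottom), so Newton's second law along the string gives T − mg cos φ = m v²/r.
cos 99.0° = -0.1564, so T = m(v²/r + g cos φ) = 1.71 × ((2.14)²/1.75 + 9.81 × -0.1564) = 1.71 × (2.617 + (-1.535)) = 1.71 × 1.082 = 1.851 N.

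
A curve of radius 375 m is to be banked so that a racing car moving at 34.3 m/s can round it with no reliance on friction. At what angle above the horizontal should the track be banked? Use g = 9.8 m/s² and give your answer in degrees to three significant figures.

With no friction, the horizontal component of the normal force provides the centripetal force: N sinθ = mv²/r, while N cosθ = mg vertically.
Dividing: tanθ = v²/(r g) = (34.3)²/(375 × 9.8) = 1176/3675 = 0.3201.
θ = arctan(0.3201) = 17.75°.

17.8°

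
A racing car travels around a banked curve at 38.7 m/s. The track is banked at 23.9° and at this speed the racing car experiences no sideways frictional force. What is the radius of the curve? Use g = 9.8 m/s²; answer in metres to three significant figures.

Frictionless banking: tanθ = v²/(rg), so r = v²/(g tanθ).
r = (38.7)²/(9.8 × tan 23.9°) = 1498/(9.8 × 0.4431) = 1498/4.343 = 344.9 m.

345 m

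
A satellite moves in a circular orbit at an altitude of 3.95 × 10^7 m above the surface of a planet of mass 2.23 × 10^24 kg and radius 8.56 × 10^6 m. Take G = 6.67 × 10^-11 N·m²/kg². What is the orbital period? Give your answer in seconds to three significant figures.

r = R + h = 8.56 × 10^6 + 3.95 × 10^7 = 4.806 × 10^7 m. Gravity provides the centripetal force: G M m / r² = m v² / r ⇒ v = √(GM/r) = 1759 m/s.
T = 2πr/v = 2π × 4.806 × 10^7 / 1759 = 171600 s.

172000 s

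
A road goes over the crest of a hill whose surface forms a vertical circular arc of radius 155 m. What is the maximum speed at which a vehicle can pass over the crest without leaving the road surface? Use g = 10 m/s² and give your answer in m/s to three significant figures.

39.4 m/s

At the crest the centre of the circle is below the vehicle, so the net downward (centripetal) force is mg − N = mv²/r.
The vehicle leaves the road when N → 0, giving v_max = √(g r) = √(10.0 × 155) = 39.37 m/s.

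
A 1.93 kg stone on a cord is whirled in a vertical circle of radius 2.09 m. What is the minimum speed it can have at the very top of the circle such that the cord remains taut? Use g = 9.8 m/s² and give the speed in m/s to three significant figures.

At the top, both weight mg and T point toward the centre: T + mg = mv²/r.
At minimum speed T → 0, so mg = mv_min²/r ⇒ v_min = √(g r) = √(9.8 × 2.09) = 4.526 m/s.

4.53 m/s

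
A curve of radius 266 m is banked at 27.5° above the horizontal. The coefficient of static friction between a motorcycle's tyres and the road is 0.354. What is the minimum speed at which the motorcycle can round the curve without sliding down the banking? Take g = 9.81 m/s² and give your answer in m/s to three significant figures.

At the minimum speed, friction acts up the slope at its limiting value f = μN. Radially (horizontal, toward centre): N sinθ − μN cosθ = mv²/r. Vertically: N cosθ + μN sinθ = mg.
Dividing: v² = r g (sinθ − μcosθ)/(cosθ + μsinθ).
sinθ − μcosθ = 0.4617 − 0.354×0.8870 = 0.1477; cosθ + μsinθ = 0.8870 + 0.354×0.4617 = 1.050.
v² = 266 × 9.81 × 0.1477/1.050 = 367.0 m²/s², so v = 19.16 m/s.

19.2 m/s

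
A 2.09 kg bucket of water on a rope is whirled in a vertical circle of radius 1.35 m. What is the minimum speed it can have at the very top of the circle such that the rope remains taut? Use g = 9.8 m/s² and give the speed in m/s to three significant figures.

3.64 m/s

At the highest point the centre is directly below, so both the weight and T act inward: T + mg = mv²/r.
At minimum speed T → 0, so mg = mv_min²/r ⇒ v_min = √(g r) = √(9.8 × 1.35) = 3.637 m/s.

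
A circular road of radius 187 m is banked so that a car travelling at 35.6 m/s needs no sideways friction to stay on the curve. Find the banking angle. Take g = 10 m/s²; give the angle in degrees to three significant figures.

34.1°

For a frictionless banked turn: horizontally N sinθ = mv²/r and vertically N cosθ = mg.
Dividing: tanθ = v²/(r g) = (35.6)²/(187 × 10.0) = 1267/1870 = 0.6777.
θ = arctan(0.6777) = 34.13°.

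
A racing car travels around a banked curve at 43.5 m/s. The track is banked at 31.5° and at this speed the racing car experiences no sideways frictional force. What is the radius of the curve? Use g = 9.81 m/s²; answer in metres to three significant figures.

315 m

Frictionless banking: tanθ = v²/(rg), so r = v²/(g tanθ).
r = (43.5)²/(9.81 × tan 31.5°) = 1892/(9.81 × 0.6128) = 1892/6.012 = 314.8 m.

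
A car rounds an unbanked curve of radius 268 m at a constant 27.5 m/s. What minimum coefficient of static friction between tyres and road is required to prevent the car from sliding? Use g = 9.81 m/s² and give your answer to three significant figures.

Friction provides the centripetal force: μ_s m g = m v²/r, so μ_s = v²/(g r) = (27.50)²/(9.81 × 268) = 756.2/2629 = 0.2876.

0.288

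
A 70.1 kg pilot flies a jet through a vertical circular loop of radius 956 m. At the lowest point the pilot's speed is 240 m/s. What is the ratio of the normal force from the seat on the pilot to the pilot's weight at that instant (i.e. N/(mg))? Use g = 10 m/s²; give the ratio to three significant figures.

At the bottom, N − mg = mv²/r, so N = m(v²/r + g) and N/(mg) = v²/(rg) + 1 = (240)²/(956 × 10.0) + 1 = 6.025 + 1 = 7.025.

7.03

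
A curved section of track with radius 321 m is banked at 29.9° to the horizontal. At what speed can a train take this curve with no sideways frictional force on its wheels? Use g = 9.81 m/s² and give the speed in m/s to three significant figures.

42.6 m/s

On a frictionless banked curve, N sinθ = mv²/r and N cosθ = mg, so tanθ = v²/(rg).
v = √(r g tanθ) = √(321 × 9.81 × tan 29.9°) = √(321 × 9.81 × 0.5750) = √1811 = 42.55 m/s.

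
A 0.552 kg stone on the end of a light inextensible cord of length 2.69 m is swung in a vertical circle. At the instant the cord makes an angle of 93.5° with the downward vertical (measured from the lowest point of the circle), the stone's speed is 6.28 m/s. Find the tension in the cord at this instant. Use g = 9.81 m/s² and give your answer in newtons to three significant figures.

7.76 N

Take the radial direction toward the centre of the circle as positive. The component of the weight along the string toward the centre is −mg cos φ (φ measured from the bottom), so Newton's second law along the string gives T − mg cos φ = m v²/r.
cos 93.5° = -0.06105, so T = m(v²/r + g cos φ) = 0.552 × ((6.28)²/2.69 + 9.81 × -0.06105) = 0.552 × (14.66 + (-0.5989)) = 0.552 × 14.06 = 7.762 N.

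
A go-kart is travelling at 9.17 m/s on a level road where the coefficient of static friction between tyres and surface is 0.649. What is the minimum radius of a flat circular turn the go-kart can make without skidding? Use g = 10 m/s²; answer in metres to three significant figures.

At the limit, μ_s m g = m v²/r, so r_min = v²/(μ_s g) = (9.17)²/(0.649 × 10.0) = 84.09/6.490 = 12.96 m.

13.0 m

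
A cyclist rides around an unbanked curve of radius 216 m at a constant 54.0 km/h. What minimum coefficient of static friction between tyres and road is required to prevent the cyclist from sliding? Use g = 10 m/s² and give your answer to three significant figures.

0.104

v = 54.0/3.6 = 15.00 m/s.
Friction provides the centripetal force: μ_s m g = m v²/r, so μ_s = v²/(g r) = (15.00)²/(10.0 × 216) = 225.0/2160 = 0.1042.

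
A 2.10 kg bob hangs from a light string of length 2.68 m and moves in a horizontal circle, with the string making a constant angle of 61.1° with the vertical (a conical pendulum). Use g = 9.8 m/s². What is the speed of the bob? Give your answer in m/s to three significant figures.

The radius of the circle is r = L sinθ = 2.68 × sin 61.1° = 2.346 m.
Horizontally T sinθ = mv²/r and vertically T cosθ = mg, so tanθ = v²/(rg).
v = √(r g tanθ) = √(2.346 × 9.8 × 1.811) = √41.65 = 6.454 m/s.

6.45 m/s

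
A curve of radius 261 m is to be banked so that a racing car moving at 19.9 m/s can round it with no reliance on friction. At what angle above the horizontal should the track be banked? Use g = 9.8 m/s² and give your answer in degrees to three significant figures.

For a frictionless banked turn: horizontally N sinθ = mv²/r and vertically N cosθ = mg.
Dividing: tanθ = v²/(r g) = (19.9)²/(261 × 9.8) = 396.0/2558 = 0.1548.
θ = arctan(0.1548) = 8.801°.

8.80°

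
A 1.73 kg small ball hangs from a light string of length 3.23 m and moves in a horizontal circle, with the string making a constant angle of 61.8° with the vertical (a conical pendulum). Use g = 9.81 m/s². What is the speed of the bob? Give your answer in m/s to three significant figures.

7.22 m/s

The radius of the circle is r = L sinθ = 3.23 × sin 61.8° = 2.847 m.
Horizontally T sinθ = mv²/r and vertically T cosθ = mg, so tanθ = v²/(rg).
v = √(r g tanθ) = √(2.847 × 9.81 × 1.865) = √52.08 = 7.217 m/s.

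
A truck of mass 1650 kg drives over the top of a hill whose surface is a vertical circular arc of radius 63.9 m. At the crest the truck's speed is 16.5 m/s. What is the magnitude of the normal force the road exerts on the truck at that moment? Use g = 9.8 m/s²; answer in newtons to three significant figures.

At the crest the centripetal acceleration points downward (toward the centre of the arc), so mg − N = mv²/r.
N = m(g − v²/r) = 1650 × (9.8 − (16.5)²/63.9) = 1650 × (9.8 − 4.261) = 1650 × 5.539 = 9140 N.

9140 N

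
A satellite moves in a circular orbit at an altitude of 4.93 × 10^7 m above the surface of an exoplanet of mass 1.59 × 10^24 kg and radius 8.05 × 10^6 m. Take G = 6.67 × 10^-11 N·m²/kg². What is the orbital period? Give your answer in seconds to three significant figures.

265000 s

r = R + h = 8.05 × 10^6 + 4.93 × 10^7 = 5.735 × 10^7 m. Gravity provides the centripetal force: G M m / r² = m v² / r ⇒ v = √(GM/r) = 1360 m/s.
T = 2πr/v = 2π × 5.735 × 10^7 / 1360 = 265000 s.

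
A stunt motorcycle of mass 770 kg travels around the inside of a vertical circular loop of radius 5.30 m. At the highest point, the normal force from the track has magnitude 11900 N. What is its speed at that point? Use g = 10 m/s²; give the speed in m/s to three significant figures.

11.6 m/s

At the top, N + mg = mv²/r, so v = √(r(N/m + g)) = √(5.30 × (11900/770 + 10.0)) = √(5.30 × 25.45) = √134.9 = 11.62 m/s.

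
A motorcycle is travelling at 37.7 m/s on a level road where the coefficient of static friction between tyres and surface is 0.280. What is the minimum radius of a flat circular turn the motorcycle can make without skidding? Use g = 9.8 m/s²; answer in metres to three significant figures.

At the limit, μ_s m g = m v²/r, so r_min = v²/(μ_s g) = (37.7)²/(0.280 × 9.8) = 1421/2.744 = 518.0 m.

518 m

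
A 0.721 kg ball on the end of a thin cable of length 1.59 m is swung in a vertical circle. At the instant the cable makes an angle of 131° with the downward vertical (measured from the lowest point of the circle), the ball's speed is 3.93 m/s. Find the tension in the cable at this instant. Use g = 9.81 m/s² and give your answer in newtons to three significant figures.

Take the radial direction toward the centre of the circle as positive. The component of the weight along the string toward the centre is −mg cos φ (φ measured from the bottom), so Newton's second law along the string gives T − mg cos φ = m v²/r.
cos 131° = -0.6561, so T = m(v²/r + g cos φ) = 0.721 × ((3.93)²/1.59 + 9.81 × -0.6561) = 0.721 × (9.714 + (-6.436)) = 0.721 × 3.278 = 2.363 N.

2.36 N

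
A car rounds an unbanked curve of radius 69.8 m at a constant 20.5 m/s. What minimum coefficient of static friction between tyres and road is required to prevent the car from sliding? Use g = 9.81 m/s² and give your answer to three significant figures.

Friction provides the centripetal force: μ_s m g = m v²/r, so μ_s = v²/(g r) = (20.50)²/(9.81 × 69.8) = 420.2/684.7 = 0.6137.

0.614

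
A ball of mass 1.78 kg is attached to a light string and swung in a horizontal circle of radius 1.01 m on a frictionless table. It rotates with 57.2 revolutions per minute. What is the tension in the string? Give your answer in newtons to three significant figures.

64.5 N

ω = 57.2 rev/min × 2π/60 = 5.990 rad/s, so v = ωr = 5.990 × 1.01 = 6.050 m/s.
The tension is the only horizontal force, so it supplies the full centripetal force: T = m v²/r = 1.78 × (6.050)²/1.01 = 1.78 × 36.60/1.01 = 64.50 N.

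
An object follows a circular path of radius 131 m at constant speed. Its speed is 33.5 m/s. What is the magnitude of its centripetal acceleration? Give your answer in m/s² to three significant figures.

a_c = v²/r = (33.50)²/131 = 1122/131 = 8.567 m/s².

8.57 m/s²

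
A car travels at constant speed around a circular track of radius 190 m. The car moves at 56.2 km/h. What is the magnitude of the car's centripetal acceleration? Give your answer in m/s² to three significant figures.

v = 56.2 km/h = 56.2/3.6 = 15.61 m/s.
a_c = v²/r = (15.61)²/190 = 243.7/190 = 1.283 m/s².

1.28 m/s²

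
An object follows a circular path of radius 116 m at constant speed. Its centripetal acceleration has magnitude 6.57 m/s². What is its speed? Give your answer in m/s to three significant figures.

a_c = v²/r ⇒ v = √(a_c · r) = √(6.57 × 116) = √762.1 = 27.61 m/s.

27.6 m/s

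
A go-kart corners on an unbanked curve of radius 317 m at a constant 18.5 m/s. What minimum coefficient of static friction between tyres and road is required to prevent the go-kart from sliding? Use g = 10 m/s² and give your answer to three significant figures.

0.108

Friction provides the centripetal force: μ_s m g = m v²/r, so μ_s = v²/(g r) = (18.50)²/(10.0 × 317) = 342.2/3170 = 0.1080.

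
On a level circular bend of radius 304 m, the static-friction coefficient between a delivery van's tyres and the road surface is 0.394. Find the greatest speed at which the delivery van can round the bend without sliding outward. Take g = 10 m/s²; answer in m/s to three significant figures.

On a flat curve, static friction is the only horizontal force, so it must supply the full centripetal force: μ_s m g = m v²/r.
Mass cancels: v_max = √(μ_s g r) = √(0.394 × 10.0 × 304) = √1198 = 34.61 m/s.

34.6 m/s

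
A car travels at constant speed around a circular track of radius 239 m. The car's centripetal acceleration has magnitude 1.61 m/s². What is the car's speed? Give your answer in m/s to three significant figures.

a_c = v²/r ⇒ v = √(a_c · r) = √(1.61 × 239) = √384.8 = 19.62 m/s.

19.6 m/s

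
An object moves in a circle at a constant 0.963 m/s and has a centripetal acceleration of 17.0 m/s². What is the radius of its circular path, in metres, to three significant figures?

0.0546 m

a_c = v²/r ⇒ r = v²/a_c = (0.963)²/17.0 = 0.9274/17.0 = 0.05455 m.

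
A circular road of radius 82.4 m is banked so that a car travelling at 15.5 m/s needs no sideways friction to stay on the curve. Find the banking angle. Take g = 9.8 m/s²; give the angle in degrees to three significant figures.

16.6°

For a frictionless banked turn: horizontally N sinθ = mv²/r and vertically N cosθ = mg.
Dividing: tanθ = v²/(r g) = (15.5)²/(82.4 × 9.8) = 240.2/807.5 = 0.2975.
θ = arctan(0.2975) = 16.57°.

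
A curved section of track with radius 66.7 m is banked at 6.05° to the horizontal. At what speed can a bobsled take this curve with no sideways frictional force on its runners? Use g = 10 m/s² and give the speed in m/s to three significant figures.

On a frictionless banked curve, N sinθ = mv²/r and N cosθ = mg, so tanθ = v²/(rg).
v = √(r g tanθ) = √(66.7 × 10.0 × tan 6.05°) = √(66.7 × 10.0 × 0.1060) = √70.69 = 8.408 m/s.

8.41 m/s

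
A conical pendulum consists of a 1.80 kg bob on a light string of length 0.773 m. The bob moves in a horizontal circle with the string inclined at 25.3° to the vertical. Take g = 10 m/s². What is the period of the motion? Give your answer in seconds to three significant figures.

r = L sinθ = 0.3303 m. From T sinθ = mω²r and T cosθ = mg: tanθ = ω²r/g, so ω² = g tanθ / r = g/(L cosθ).
ω = √(g/(L cosθ)) = √(10.0/(0.773 × 0.9041)) = √14.31 = 3.783 rad/s.
Period = 2π/ω = 1.661 s.

1.66 s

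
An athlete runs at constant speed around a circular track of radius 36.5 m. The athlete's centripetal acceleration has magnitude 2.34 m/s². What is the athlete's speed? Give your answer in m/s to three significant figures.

9.24 m/s

a_c = v²/r ⇒ v = √(a_c · r) = √(2.34 × 36.5) = √85.41 = 9.242 m/s.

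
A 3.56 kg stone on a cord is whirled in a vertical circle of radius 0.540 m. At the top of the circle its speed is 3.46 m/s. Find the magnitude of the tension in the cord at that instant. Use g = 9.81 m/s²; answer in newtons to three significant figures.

44.0 N

At the top, both T and the weight mg point inward (toward the centre), so T + mg = mv²/r.
T = m(v²/r − g) = 3.56 × ((3.46)²/0.540 − 9.81) = 3.56 × (22.17 − 9.81) = 3.56 × 12.36 = 44.00 N.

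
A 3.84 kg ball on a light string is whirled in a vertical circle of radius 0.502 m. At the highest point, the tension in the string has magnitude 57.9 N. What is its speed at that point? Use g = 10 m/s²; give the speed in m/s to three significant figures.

3.55 m/s

At the top, T + mg = mv²/r, so v = √(r(T/m + g)) = √(0.502 × (57.9/3.84 + 10.0)) = √(0.502 × 25.08) = √12.59 = 3.548 m/s.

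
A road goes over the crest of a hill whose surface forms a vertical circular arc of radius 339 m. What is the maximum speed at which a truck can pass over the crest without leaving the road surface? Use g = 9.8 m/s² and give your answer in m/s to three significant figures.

57.6 m/s

At the crest the centre of the circle is below the truck, so the net downward (centripetal) force is mg − N = mv²/r.
The truck leaves the road when N → 0, giving v_max = √(g r) = √(9.8 × 339) = 57.64 m/s.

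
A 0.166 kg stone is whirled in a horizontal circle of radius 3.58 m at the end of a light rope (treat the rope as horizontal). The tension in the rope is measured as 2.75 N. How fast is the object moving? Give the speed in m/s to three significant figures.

7.70 m/s

T = m v²/r ⇒ v = √(T r / m) = √(2.75 × 3.58 / 0.166) = √59.31 = 7.701 m/s.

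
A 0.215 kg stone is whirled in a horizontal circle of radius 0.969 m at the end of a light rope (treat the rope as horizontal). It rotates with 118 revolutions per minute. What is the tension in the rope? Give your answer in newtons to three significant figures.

ω = 118 rev/min × 2π/60 = 12.36 rad/s, so v = ωr = 12.36 × 0.969 = 11.97 m/s.
The tension is the only horizontal force, so it supplies the full centripetal force: T = m v²/r = 0.215 × (11.97)²/0.969 = 0.215 × 143.4/0.969 = 31.81 N.

31.8 N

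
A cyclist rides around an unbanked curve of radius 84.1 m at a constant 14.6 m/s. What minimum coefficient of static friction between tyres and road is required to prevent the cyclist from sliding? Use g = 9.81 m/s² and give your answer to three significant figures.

0.258

Friction provides the centripetal force: μ_s m g = m v²/r, so μ_s = v²/(g r) = (14.60)²/(9.81 × 84.1) = 213.2/825.0 = 0.2584.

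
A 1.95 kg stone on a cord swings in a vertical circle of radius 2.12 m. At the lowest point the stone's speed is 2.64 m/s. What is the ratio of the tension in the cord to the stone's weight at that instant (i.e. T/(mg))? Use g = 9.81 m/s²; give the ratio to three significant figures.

1.34

At the bottom, T − mg = mv²/r, so T = m(v²/r + g) and T/(mg) = v²/(rg) + 1 = (2.64)²/(2.12 × 9.81) + 1 = 0.3351 + 1 = 1.335.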